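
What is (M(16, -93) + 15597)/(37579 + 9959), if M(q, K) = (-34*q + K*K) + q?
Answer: 3953/7923 ≈ 0.49893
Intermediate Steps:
M(q, K) = K² - 33*q (M(q, K) = (-34*q + K²) + q = (K² - 34*q) + q = K² - 33*q)
(M(16, -93) + 15597)/(37579 + 9959) = (((-93)² - 33*16) + 15597)/(37579 + 9959) = ((8649 - 528) + 15597)/47538 = (8121 + 15597)*(1/47538) = 23718*(1/47538) = 3953/7923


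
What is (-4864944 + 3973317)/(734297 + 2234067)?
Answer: -891627/2968364 ≈ -0.30038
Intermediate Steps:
(-4864944 + 3973317)/(734297 + 2234067) = -891627/2968364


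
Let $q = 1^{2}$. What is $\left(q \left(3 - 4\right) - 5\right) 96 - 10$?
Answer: $-586$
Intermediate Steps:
$q = 1$
$\left(q \left(3 - 4\right) - 5\right) 96 - 10 = \left(1 \left(3 - 4\right) - 5\right) 96 - 10 = \left(1 \left(-1\right) - 5\right) 96 - 10 = \left(-1 - 5\right) 96 - 10 = \left(-6\right) 96 - 10 = -576 - 10 = -586$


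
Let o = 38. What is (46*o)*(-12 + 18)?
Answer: 10488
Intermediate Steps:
(46*o)*(-12 + 18) = (46*38)*(-12 + 18) = 1748*6 = 10488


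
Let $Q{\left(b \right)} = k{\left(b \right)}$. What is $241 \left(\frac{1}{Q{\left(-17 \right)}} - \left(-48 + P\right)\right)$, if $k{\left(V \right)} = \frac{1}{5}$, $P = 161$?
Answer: $-26028$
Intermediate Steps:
$k{\left(V \right)} = \frac{1}{5}$
$Q{\left(b \right)} = \frac{1}{5}$
$241 \left(\frac{1}{Q{\left(-17 \right)}} - \left(-48 + P\right)\right) = 241 \left(\frac{1}{\frac{1}{5}} + \left(48 - 161\right)\right) = 241 \left(5 + \left(48 - 161\right)\right) = 241 \left(5 - 113\right) = 241 \left(-108\right) = -26028$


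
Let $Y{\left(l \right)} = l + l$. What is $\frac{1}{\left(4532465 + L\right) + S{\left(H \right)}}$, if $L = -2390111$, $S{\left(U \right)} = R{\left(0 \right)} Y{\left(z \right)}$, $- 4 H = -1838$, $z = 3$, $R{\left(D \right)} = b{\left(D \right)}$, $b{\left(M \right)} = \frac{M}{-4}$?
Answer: $\frac{1}{2142354} \approx 4.6678 \cdot 10^{-7}$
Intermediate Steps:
$b{\left(M \right)} = - \frac{M}{4}$ ($b{\left(M \right)} = M \left(- \frac{1}{4}\right) = - \frac{M}{4}$)
$R{\left(D \right)} = - \frac{D}{4}$
$Y{\left(l \right)} = 2 l$
$H = \frac{919}{2}$ ($H = \left(- \frac{1}{4}\right) \left(-1838\right) = \frac{919}{2} \approx 459.5$)
$S{\left(U \right)} = 0$ ($S{\left(U \right)} = \left(- \frac{1}{4}\right) 0 \cdot 2 \cdot 3 = 0 \cdot 6 = 0$)
$\frac{1}{\left(4532465 + L\right) + S{\left(H \right)}} = \frac{1}{\left(4532465 - 2390111\right) + 0} = \frac{1}{2142354 + 0} = \frac{1}{2142354}$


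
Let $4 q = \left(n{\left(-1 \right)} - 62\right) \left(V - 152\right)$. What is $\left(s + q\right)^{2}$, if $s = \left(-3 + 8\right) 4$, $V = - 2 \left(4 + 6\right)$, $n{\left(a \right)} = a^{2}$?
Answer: $6985449$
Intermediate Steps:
$V = -20$ ($V = \left(-2\right) 10 = -20$)
$q = 2623$ ($q = \frac{\left(\left(-1\right)^{2} - 62\right) \left(-20 - 152\right)}{4} = \frac{\left(1 - 62\right) \left(-172\right)}{4} = \frac{\left(-61\right) \left(-172\right)}{4} = \frac{1}{4} \cdot 10492 = 2623$)
$s = 20$ ($s = 5 \cdot 4 = 20$)
$\left(s + q\right)^{2} = \left(20 + 2623\right)^{2} = 2643^{2} = 6985449$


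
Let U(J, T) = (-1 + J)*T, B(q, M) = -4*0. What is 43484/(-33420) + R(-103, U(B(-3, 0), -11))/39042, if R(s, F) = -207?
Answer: -15783521/12081330 ≈ -1.3064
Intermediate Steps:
B(q, M) = 0
U(J, T) = T*(-1 + J)
43484/(-33420) + R(-103, U(B(-3, 0), -11))/39042 = 43484/(-33420) - 207/39042 = 43484*(-1/33420) - 207*1/39042 = -10871/8355 - 23/4338 = -15783521/12081330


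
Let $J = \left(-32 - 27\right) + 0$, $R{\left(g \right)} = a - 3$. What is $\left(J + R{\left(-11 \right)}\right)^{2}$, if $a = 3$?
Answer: $3481$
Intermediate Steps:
$R{\left(g \right)} = 0$ ($R{\left(g \right)} = 3 - 3 = 0$)
$J = -59$ ($J = -59 + 0 = -59$)
$\left(J + R{\left(-11 \right)}\right)^{2} = \left(-59 + 0\right)^{2} = \left(-59\right)^{2} = 3481$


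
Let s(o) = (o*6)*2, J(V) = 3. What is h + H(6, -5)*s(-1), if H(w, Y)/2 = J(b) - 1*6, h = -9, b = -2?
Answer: 63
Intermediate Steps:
H(w, Y) = -6 (H(w, Y) = 2*(3 - 1*6) = 2*(3 - 6) = 2*(-3) = -6)
s(o) = 12*o (s(o) = (6*o)*2 = 12*o)
h + H(6, -5)*s(-1) = -9 - 72*(-1) = -9 - 6*(-12) = -9 + 72 = 63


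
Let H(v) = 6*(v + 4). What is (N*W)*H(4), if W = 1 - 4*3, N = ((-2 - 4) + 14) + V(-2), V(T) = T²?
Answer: -6336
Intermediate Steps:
H(v) = 24 + 6*v (H(v) = 6*(4 + v) = 24 + 6*v)
N = 12 (N = ((-2 - 4) + 14) + (-2)² = (-6 + 14) + 4 = 8 + 4 = 12)
W = -11 (W = 1 - 12 = -11)
(N*W)*H(4) = (12*(-11))*(24 + 6*4) = -132*(24 + 24) = -132*48 = -6336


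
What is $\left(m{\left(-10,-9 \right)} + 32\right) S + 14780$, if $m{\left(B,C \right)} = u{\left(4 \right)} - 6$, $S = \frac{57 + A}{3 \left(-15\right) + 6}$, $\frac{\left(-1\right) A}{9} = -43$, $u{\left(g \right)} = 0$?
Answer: $14484$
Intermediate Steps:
$A = 387$ ($A = \left(-9\right) \left(-43\right) = 387$)
$S = - \frac{148}{13}$ ($S = \frac{57 + 387}{3 \left(-15\right) + 6} = \frac{444}{-45 + 6} = \frac{444}{-39} = 444 \left(- \frac{1}{39}\right) = - \frac{148}{13} \approx -11.385$)
$m{\left(B,C \right)} = -6$ ($m{\left(B,C \right)} = 0 - 6 = -6$)
$\left(m{\left(-10,-9 \right)} + 32\right) S + 14780 = \left(-6 + 32\right) \left(- \frac{148}{13}\right) + 14780 = 26 \left(- \frac{148}{13}\right) + 14780 = -296 + 14780 = 14484$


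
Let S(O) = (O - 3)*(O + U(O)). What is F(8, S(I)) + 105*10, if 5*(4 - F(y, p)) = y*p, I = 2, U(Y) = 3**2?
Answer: 5358/5 ≈ 1071.6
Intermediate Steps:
U(Y) = 9
S(O) = (-3 + O)*(9 + O) (S(O) = (O - 3)*(O + 9) = (-3 + O)*(9 + O))
F(y, p) = 4 - p*y/5 (F(y, p) = 4 - y*p/5 = 4 - p*y/5)
F(8, S(I)) + 105*10 = (4 - 1/5*(-27 + 2**2 + 6*2)*8) + 105*10 = (4 - 1/5*(-27 + 4 + 12)*8) + 1050 = (4 - 1/5*(-11)*8) + 1050 = (4 + 88/5) + 1050 = 108/5 + 1050 = 5358/5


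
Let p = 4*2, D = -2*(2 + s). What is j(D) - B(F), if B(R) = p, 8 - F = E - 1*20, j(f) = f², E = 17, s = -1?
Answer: -4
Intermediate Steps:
D = -2 (D = -2*(2 - 1) = -2*1 = -2)
F = 11 (F = 8 - (17 - 1*20) = 8 - (17 - 20) = 8 - 1*(-3) = 8 + 3 = 11)
p = 8
B(R) = 8
j(D) - B(F) = (-2)² - 1*8 = 4 - 8 = -4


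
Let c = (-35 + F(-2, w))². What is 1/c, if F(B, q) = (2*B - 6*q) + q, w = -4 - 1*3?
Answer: 1/16 ≈ 0.062500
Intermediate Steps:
w = -7 (w = -4 - 3 = -7)
F(B, q) = -5*q + 2*B (F(B, q) = (-6*q + 2*B) + q = -5*q + 2*B)
c = 16 (c = (-35 + (-5*(-7) + 2*(-2)))² = (-35 + (35 - 4))² = (-35 + 31)² = (-4)² = 16)
1/c = 1/16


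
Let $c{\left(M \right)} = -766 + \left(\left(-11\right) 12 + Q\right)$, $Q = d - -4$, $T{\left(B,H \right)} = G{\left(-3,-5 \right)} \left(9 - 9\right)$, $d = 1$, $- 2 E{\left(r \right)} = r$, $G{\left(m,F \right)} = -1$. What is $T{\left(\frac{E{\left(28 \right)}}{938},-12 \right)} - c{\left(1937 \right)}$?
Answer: $893$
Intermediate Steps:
$E{\left(r \right)} = - \frac{r}{2}$
$T{\left(B,H \right)} = 0$ ($T{\left(B,H \right)} = - (9 - 9) = \left(-1\right) 0 = 0$)
$Q = 5$ ($Q = 1 - -4 = 1 + 4 = 5$)
$c{\left(M \right)} = -893$ ($c{\left(M \right)} = -766 + \left(\left(-11\right) 12 + 5\right) = -766 + \left(-132 + 5\right) = -766 - 127 = -893$)
$T{\left(\frac{E{\left(28 \right)}}{938},-12 \right)} - c{\left(1937 \right)} = 0 - -893 = 0 + 893 = 893$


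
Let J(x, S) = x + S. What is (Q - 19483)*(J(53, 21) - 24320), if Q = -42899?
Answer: 1512513972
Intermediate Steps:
J(x, S) = S + x
(Q - 19483)*(J(53, 21) - 24320) = (-42899 - 19483)*((21 + 53) - 24320) = -62382*(74 - 24320) = -62382*(-24246) = 1512513972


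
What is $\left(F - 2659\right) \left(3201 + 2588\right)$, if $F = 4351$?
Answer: $9794988$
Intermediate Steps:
$\left(F - 2659\right) \left(3201 + 2588\right) = \left(4351 - 2659\right) \left(3201 + 2588\right) = 1692 \cdot 5789 = 9794988$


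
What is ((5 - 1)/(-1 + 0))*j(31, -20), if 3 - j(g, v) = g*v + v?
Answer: -2572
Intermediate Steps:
j(g, v) = 3 - v - g*v (j(g, v) = 3 - (g*v + v) = 3 - (v + g*v) = 3 + (-v - g*v) = 3 - v - g*v)
((5 - 1)/(-1 + 0))*j(31, -20) = ((5 - 1)/(-1 + 0))*(3 - 1*(-20) - 1*31*(-20)) = (4/(-1))*(3 + 20 + 620) = (4*(-1))*643 = -4*643 = -2572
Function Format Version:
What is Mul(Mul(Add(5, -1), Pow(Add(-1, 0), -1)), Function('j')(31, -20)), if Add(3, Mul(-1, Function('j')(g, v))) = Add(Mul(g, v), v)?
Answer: -2572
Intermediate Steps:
Function('j')(g, v) = Add(3, Mul(-1, v), Mul(-1, g, v)) (Function('j')(g, v) = Add(3, Mul(-1, Add(Mul(g, v), v))) = Add(3, Mul(-1, Add(v, Mul(g, v)))) = Add(3, Add(Mul(-1, v), Mul(-1, g, v))) = Add(3, Mul(-1, v), Mul(-1, g, v)))
Mul(Mul(Add(5, -1), Pow(Add(-1, 0), -1)), Function('j')(31, -20)) = Mul(Mul(Add(5, -1), Pow(Add(-1, 0), -1)), Add(3, Mul(-1, -20), Mul(-1, 31, -20))) = Mul(Mul(4, Pow(-1, -1)), Add(3, 20, 620)) = Mul(Mul(4, -1), 643) = Mul(-4, 643) = -2572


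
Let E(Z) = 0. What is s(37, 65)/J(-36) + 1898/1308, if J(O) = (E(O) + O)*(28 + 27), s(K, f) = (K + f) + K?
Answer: 298019/215820 ≈ 1.3809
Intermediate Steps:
s(K, f) = f + 2*K
J(O) = 55*O (J(O) = (0 + O)*(28 + 27) = O*55 = 55*O)
s(37, 65)/J(-36) + 1898/1308 = (65 + 2*37)/((55*(-36))) + 1898/1308 = (65 + 74)/(-1980) + 1898*(1/1308) = 139*(-1/1980) + 949/654 = -139/1980 + 949/654 = 298019/215820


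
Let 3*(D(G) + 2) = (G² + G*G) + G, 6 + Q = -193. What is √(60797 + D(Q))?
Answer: 2*√196041/3 ≈ 295.18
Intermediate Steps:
Q = -199 (Q = -6 - 193 = -199)
D(G) = -2 + G/3 + 2*G²/3 (D(G) = -2 + ((G² + G*G) + G)/3 = -2 + ((G² + G²) + G)/3 = -2 + (2*G² + G)/3 = -2 + (G + 2*G²)/3 = -2 + (G/3 + 2*G²/3) = -2 + G/3 + 2*G²/3)
√(60797 + D(Q)) = √(60797 + (-2 + (⅓)*(-199) + (⅔)*(-199)²)) = √(60797 + (-2 - 199/3 + (⅔)*39601)) = √(60797 + (-2 - 199/3 + 79202/3)) = √(60797 + 78997/3) = √(261388/3) = 2*√196041/3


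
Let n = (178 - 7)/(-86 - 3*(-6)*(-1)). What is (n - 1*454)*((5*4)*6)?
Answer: -710805/13 ≈ -54677.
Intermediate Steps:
n = -171/104 (n = 171/(-86 + 18*(-1)) = 171/(-86 - 18) = 171/(-104) = 171*(-1/104) = -171/104 ≈ -1.6442)
(n - 1*454)*((5*4)*6) = (-171/104 - 1*454)*((5*4)*6) = (-171/104 - 454)*(20*6) = -47387/104*120 = -710805/13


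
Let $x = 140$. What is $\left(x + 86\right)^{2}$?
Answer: $51076$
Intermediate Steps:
$\left(x + 86\right)^{2} = \left(140 + 86\right)^{2} = 226^{2} = 51076$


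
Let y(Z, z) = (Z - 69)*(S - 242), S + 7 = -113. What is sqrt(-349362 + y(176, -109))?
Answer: 32*I*sqrt(379) ≈ 622.97*I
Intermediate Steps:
S = -120 (S = -7 - 113 = -120)
y(Z, z) = 24978 - 362*Z (y(Z, z) = (Z - 69)*(-120 - 242) = (-69 + Z)*(-362) = 24978 - 362*Z)
sqrt(-349362 + y(176, -109)) = sqrt(-349362 + (24978 - 362*176)) = sqrt(-349362 + (24978 - 63712)) = sqrt(-349362 - 38734) = sqrt(-388096) = 32*I*sqrt(379)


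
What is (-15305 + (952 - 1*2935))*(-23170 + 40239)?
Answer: -295088872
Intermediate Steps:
(-15305 + (952 - 1*2935))*(-23170 + 40239) = (-15305 + (952 - 2935))*17069 = (-15305 - 1983)*17069 = -17288*17069 = -295088872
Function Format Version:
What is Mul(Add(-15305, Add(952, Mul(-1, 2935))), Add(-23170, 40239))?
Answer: -295088872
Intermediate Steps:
Mul(Add(-15305, Add(952, Mul(-1, 2935))), Add(-23170, 40239)) = Mul(Add(-15305, Add(952, -2935)), 17069) = Mul(Add(-15305, -1983), 17069) = Mul(-17288, 17069) = -295088872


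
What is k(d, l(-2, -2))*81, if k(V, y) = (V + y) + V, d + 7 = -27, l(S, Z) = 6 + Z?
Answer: -5184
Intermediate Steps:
d = -34 (d = -7 - 27 = -34)
k(V, y) = y + 2*V
k(d, l(-2, -2))*81 = ((6 - 2) + 2*(-34))*81 = (4 - 68)*81 = -64*81 = -5184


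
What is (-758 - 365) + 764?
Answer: -359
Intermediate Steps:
(-758 - 365) + 764 = -1123 + 764 = -359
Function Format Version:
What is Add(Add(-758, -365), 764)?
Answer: -359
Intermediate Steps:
Add(Add(-758, -365), 764) = Add(-1123, 764) = -359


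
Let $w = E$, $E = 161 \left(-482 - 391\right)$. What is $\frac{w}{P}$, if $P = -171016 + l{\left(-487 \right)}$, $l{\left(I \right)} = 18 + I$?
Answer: $\frac{140553}{171485} \approx 0.81962$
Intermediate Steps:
$P = -171485$ ($P = -171016 + \left(18 - 487\right) = -171016 - 469 = -171485$)
$E = -140553$ ($E = 161 \left(-873\right) = -140553$)
$w = -140553$
$\frac{w}{P} = - \frac{140553}{-171485} = \left(-140553\right) \left(- \frac{1}{171485}\right) = \frac{140553}{171485}$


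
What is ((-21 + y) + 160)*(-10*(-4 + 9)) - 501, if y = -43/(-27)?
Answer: -203327/27 ≈ -7530.6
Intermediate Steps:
y = 43/27 (y = -43*(-1/27) = 43/27 ≈ 1.5926)
((-21 + y) + 160)*(-10*(-4 + 9)) - 501 = ((-21 + 43/27) + 160)*(-10*(-4 + 9)) - 501 = (-524/27 + 160)*(-10*5) - 501 = (3796/27)*(-50) - 501 = -189800/27 - 501 = -203327/27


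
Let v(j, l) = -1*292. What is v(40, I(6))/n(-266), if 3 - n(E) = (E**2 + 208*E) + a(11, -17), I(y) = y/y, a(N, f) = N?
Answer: 73/3859 ≈ 0.018917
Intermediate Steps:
I(y) = 1
v(j, l) = -292
n(E) = -8 - E**2 - 208*E (n(E) = 3 - ((E**2 + 208*E) + 11) = 3 - (11 + E**2 + 208*E) = 3 + (-11 - E**2 - 208*E) = -8 - E**2 - 208*E)
v(40, I(6))/n(-266) = -292/(-8 - 1*(-266)**2 - 208*(-266)) = -292/(-8 - 1*70756 + 55328) = -292/(-8 - 70756 + 55328) = -292/(-15436) = -292*(-1/15436) = 73/3859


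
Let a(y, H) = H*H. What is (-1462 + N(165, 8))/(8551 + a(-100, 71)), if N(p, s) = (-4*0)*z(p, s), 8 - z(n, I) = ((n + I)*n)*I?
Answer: -731/6796 ≈ -0.10756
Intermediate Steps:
z(n, I) = 8 - I*n*(I + n) (z(n, I) = 8 - (n + I)*n*I = 8 - (I + n)*n*I = 8 - n*(I + n)*I = 8 - I*n*(I + n))
N(p, s) = 0 (N(p, s) = (-4*0)*(8 - s*p**2 - p*s**2) = 0*(8 - p*s**2 - s*p**2) = 0)
a(y, H) = H**2
(-1462 + N(165, 8))/(8551 + a(-100, 71)) = (-1462 + 0)/(8551 + 71**2) = -1462/(8551 + 5041) = -1462/13592 = -1462*1/13592 = -731/6796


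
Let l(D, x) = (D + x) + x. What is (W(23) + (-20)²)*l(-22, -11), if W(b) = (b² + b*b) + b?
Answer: -65164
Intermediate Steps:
l(D, x) = D + 2*x
W(b) = b + 2*b² (W(b) = (b² + b²) + b = 2*b² + b = b + 2*b²)
(W(23) + (-20)²)*l(-22, -11) = (23*(1 + 2*23) + (-20)²)*(-22 + 2*(-11)) = (23*(1 + 46) + 400)*(-22 - 22) = (23*47 + 400)*(-44) = (1081 + 400)*(-44) = 1481*(-44) = -65164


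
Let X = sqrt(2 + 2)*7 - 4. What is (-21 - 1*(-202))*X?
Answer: 1810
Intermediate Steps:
X = 10 (X = sqrt(4)*7 - 4 = 2*7 - 4 = 14 - 4 = 10)
(-21 - 1*(-202))*X = (-21 - 1*(-202))*10 = (-21 + 202)*10 = 181*10 = 1810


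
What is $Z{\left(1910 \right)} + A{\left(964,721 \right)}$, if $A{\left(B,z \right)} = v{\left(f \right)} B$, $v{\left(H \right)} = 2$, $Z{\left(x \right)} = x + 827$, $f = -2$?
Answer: $4665$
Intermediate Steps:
$Z{\left(x \right)} = 827 + x$
$A{\left(B,z \right)} = 2 B$
$Z{\left(1910 \right)} + A{\left(964,721 \right)} = \left(827 + 1910\right) + 2 \cdot 964 = 2737 + 1928 = 4665$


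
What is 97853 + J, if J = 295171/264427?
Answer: 25875270402/264427 ≈ 97854.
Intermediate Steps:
J = 295171/264427 (J = 295171*(1/264427) = 295171/264427 ≈ 1.1163)
97853 + J = 97853 + 295171/264427 = 25875270402/264427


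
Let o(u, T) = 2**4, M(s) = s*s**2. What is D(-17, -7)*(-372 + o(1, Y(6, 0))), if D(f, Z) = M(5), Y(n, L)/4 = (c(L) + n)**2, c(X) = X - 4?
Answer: -44500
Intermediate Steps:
c(X) = -4 + X
M(s) = s**3
Y(n, L) = 4*(-4 + L + n)**2 (Y(n, L) = 4*((-4 + L) + n)**2 = 4*(-4 + L + n)**2)
D(f, Z) = 125 (D(f, Z) = 5**3 = 125)
o(u, T) = 16
D(-17, -7)*(-372 + o(1, Y(6, 0))) = 125*(-372 + 16) = 125*(-356) = -44500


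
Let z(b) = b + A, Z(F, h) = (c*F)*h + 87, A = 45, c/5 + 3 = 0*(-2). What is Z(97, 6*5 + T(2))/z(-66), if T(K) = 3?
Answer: 15976/7 ≈ 2282.3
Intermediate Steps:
c = -15 (c = -15 + 5*(0*(-2)) = -15 + 5*0 = -15 + 0 = -15)
Z(F, h) = 87 - 15*F*h (Z(F, h) = (-15*F)*h + 87 = -15*F*h + 87 = 87 - 15*F*h)
z(b) = 45 + b (z(b) = b + 45 = 45 + b)
Z(97, 6*5 + T(2))/z(-66) = (87 - 15*97*(6*5 + 3))/(45 - 66) = (87 - 15*97*(30 + 3))/(-21) = (87 - 15*97*33)*(-1/21) = (87 - 48015)*(-1/21) = -47928*(-1/21) = 15976/7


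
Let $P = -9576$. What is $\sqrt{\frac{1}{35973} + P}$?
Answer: $\frac{i \sqrt{1376876355659}}{11991} \approx 97.857 i$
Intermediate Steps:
$\sqrt{\frac{1}{35973} + P} = \sqrt{\frac{1}{35973} - 9576} = \sqrt{- \frac{344477447}{35973}} = \frac{i \sqrt{1376876355659}}{11991}$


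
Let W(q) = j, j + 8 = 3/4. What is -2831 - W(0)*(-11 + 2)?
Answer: -11585/4 ≈ -2896.3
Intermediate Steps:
j = -29/4 (j = -8 + 3/4 = -8 + 3*(¼) = -8 + ¾ = -29/4 ≈ -7.2500)
W(q) = -29/4
-2831 - W(0)*(-11 + 2) = -2831 - (-29)*(-11 + 2)/4 = -2831 - (-29)*(-9)/4 = -2831 - 1*261/4 = -2831 - 261/4 = -11585/4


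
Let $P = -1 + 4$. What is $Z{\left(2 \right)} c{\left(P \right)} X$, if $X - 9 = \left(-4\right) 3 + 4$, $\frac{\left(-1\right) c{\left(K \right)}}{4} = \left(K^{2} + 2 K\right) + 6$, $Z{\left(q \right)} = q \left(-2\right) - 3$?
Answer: $588$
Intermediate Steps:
$Z{\left(q \right)} = -3 - 2 q$ ($Z{\left(q \right)} = - 2 q - 3 = -3 - 2 q$)
$P = 3$
$c{\left(K \right)} = -24 - 8 K - 4 K^{2}$ ($c{\left(K \right)} = - 4 \left(\left(K^{2} + 2 K\right) + 6\right) = - 4 \left(6 + K^{2} + 2 K\right) = -24 - 8 K - 4 K^{2}$)
$X = 1$ ($X = 9 + \left(\left(-4\right) 3 + 4\right) = 9 + \left(-12 + 4\right) = 9 - 8 = 1$)
$Z{\left(2 \right)} c{\left(P \right)} X = \left(-3 - 4\right) \left(-24 - 24 - 4 \cdot 3^{2}\right) 1 = \left(-3 - 4\right) \left(-24 - 24 - 36\right) 1 = - 7 \left(-24 - 24 - 36\right) 1 = \left(-7\right) \left(-84\right) 1 = 588 \cdot 1 = 588$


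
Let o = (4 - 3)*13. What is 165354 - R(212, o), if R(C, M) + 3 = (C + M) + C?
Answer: 164920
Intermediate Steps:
o = 13 (o = 1*13 = 13)
R(C, M) = -3 + M + 2*C (R(C, M) = -3 + ((C + M) + C) = -3 + (M + 2*C) = -3 + M + 2*C)
165354 - R(212, o) = 165354 - (-3 + 13 + 2*212) = 165354 - (-3 + 13 + 424) = 165354 - 1*434 = 165354 - 434 = 164920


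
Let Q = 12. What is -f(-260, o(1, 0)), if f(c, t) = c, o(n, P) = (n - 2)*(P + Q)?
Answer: 260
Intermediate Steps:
o(n, P) = (-2 + n)*(12 + P) (o(n, P) = (n - 2)*(P + 12) = (-2 + n)*(12 + P))
-f(-260, o(1, 0)) = -1*(-260) = 260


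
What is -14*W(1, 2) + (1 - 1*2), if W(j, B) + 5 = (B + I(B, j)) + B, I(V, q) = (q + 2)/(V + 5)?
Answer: 7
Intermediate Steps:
I(V, q) = (2 + q)/(5 + V)
W(j, B) = -5 + 2*B + (2 + j)/(5 + B) (W(j, B) = -5 + ((B + (2 + j)/(5 + B)) + B) = -5 + (2*B + (2 + j)/(5 + B)) = -5 + 2*B + (2 + j)/(5 + B))
-14*W(1, 2) + (1 - 1*2) = -14*(2 + 1 + (-5 + 2*2)*(5 + 2))/(5 + 2) + (1 - 1*2) = -14*(2 + 1 + (-5 + 4)*7)/7 + (1 - 2) = -2*(2 + 1 - 1*7) - 1 = -2*(2 + 1 - 7) - 1 = -2*(-4) - 1 = -14*(-4/7) - 1 = 8 - 1 = 7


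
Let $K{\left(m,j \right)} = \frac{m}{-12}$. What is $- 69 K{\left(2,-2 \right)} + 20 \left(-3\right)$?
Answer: $- \frac{97}{2} \approx -48.5$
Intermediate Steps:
$K{\left(m,j \right)} = - \frac{m}{12}$ ($K{\left(m,j \right)} = m \left(- \frac{1}{12}\right) = - \frac{m}{12}$)
$- 69 K{\left(2,-2 \right)} + 20 \left(-3\right) = - 69 \left(\left(- \frac{1}{12}\right) 2\right) + 20 \left(-3\right) = \left(-69\right) \left(- \frac{1}{6}\right) - 60 = \frac{23}{2} - 60 = - \frac{97}{2}$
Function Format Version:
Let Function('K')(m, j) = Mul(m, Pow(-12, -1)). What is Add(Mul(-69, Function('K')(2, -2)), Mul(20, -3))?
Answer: Rational(-97, 2) ≈ -48.500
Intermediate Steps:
Function('K')(m, j) = Mul(Rational(-1, 12), m) (Function('K')(m, j) = Mul(m, Rational(-1, 12)) = Mul(Rational(-1, 12), m))
Add(Mul(-69, Function('K')(2, -2)), Mul(20, -3)) = Add(Mul(-69, Mul(Rational(-1, 12), 2)), Mul(20, -3)) = Add(Mul(-69, Rational(-1, 6)), -60) = Add(Rational(23, 2), -60) = Rational(-97, 2)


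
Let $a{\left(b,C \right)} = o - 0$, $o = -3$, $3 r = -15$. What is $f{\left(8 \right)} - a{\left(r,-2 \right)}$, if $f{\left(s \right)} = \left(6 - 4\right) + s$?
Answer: $13$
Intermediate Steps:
$f{\left(s \right)} = 2 + s$
$r = -5$ ($r = \frac{1}{3} \left(-15\right) = -5$)
$a{\left(b,C \right)} = -3$ ($a{\left(b,C \right)} = -3 - 0 = -3 + 0 = -3$)
$f{\left(8 \right)} - a{\left(r,-2 \right)} = \left(2 + 8\right) - -3 = 10 + 3 = 13$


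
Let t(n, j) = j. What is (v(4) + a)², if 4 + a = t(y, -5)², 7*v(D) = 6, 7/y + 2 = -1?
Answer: 23409/49 ≈ 477.73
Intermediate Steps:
y = -7/3 (y = 7/(-2 - 1) = 7/(-3) = 7*(-⅓) = -7/3 ≈ -2.3333)
v(D) = 6/7 (v(D) = (⅐)*6 = 6/7)
a = 21 (a = -4 + (-5)² = -4 + 25 = 21)
(v(4) + a)² = (6/7 + 21)² = (153/7)² = 23409/49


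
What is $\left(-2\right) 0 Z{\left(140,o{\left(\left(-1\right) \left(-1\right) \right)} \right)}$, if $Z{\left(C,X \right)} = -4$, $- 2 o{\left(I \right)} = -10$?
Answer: $0$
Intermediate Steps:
$o{\left(I \right)} = 5$ ($o{\left(I \right)} = \left(- \frac{1}{2}\right) \left(-10\right) = 5$)
$\left(-2\right) 0 Z{\left(140,o{\left(\left(-1\right) \left(-1\right) \right)} \right)} = \left(-2\right) 0 \left(-4\right) = 0 \left(-4\right) = 0$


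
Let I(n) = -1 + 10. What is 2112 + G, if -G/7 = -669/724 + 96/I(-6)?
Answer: 4439137/2172 ≈ 2043.8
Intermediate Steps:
I(n) = 9
G = -148127/2172 (G = -7*(-669/724 + 96/9) = -7*(-669*1/724 + 96*(1/9)) = -7*(-669/724 + 32/3) = -7*21161/2172 = -148127/2172 ≈ -68.198)
2112 + G = 2112 - 148127/2172 = 4439137/2172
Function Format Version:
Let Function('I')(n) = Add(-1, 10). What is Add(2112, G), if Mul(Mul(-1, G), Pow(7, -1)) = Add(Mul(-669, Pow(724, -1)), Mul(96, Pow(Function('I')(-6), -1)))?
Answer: Rational(4439137, 2172) ≈ 2043.8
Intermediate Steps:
Function('I')(n) = 9
G = Rational(-148127, 2172) (G = Mul(-7, Add(Mul(-669, Pow(724, -1)), Mul(96, Pow(9, -1)))) = Mul(-7, Add(Mul(-669, Rational(1, 724)), Mul(96, Rational(1, 9)))) = Mul(-7, Add(Rational(-669, 724), Rational(32, 3))) = Mul(-7, Rational(21161, 2172)) = Rational(-148127, 2172) ≈ -68.198)
Add(2112, G) = Add(2112, Rational(-148127, 2172)) = Rational(4439137, 2172)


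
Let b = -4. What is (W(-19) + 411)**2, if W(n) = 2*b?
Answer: 162409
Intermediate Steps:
W(n) = -8 (W(n) = 2*(-4) = -8)
(W(-19) + 411)**2 = (-8 + 411)**2 = 403**2 = 162409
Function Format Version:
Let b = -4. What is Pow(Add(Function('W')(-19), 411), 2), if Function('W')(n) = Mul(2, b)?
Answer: 162409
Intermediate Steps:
Function('W')(n) = -8 (Function('W')(n) = Mul(2, -4) = -8)
Pow(Add(Function('W')(-19), 411), 2) = Pow(Add(-8, 411), 2) = Pow(403, 2) = 162409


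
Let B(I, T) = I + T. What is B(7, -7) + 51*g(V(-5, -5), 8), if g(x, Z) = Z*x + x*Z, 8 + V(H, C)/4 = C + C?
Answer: -58752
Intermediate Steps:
V(H, C) = -32 + 8*C (V(H, C) = -32 + 4*(C + C) = -32 + 4*(2*C) = -32 + 8*C)
g(x, Z) = 2*Z*x (g(x, Z) = Z*x + Z*x = 2*Z*x)
B(7, -7) + 51*g(V(-5, -5), 8) = (7 - 7) + 51*(2*8*(-32 + 8*(-5))) = 0 + 51*(2*8*(-32 - 40)) = 0 + 51*(2*8*(-72)) = 0 + 51*(-1152) = 0 - 58752 = -58752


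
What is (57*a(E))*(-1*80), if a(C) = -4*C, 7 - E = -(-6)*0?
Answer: 127680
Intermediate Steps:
E = 7 (E = 7 - (-2)*(-3*0) = 7 - (-2)*0 = 7 - 1*0 = 7 + 0 = 7)
(57*a(E))*(-1*80) = (57*(-4*7))*(-1*80) = (57*(-28))*(-80) = -1596*(-80) = 127680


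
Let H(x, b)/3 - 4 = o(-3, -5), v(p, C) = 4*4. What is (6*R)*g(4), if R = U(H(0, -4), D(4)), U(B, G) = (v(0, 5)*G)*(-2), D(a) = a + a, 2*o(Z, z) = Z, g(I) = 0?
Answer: 0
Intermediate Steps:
o(Z, z) = Z/2
v(p, C) = 16
H(x, b) = 15/2 (H(x, b) = 12 + 3*((½)*(-3)) = 12 + 3*(-3/2) = 12 - 9/2 = 15/2)
D(a) = 2*a
U(B, G) = -32*G (U(B, G) = (16*G)*(-2) = -32*G)
R = -256 (R = -64*4 = -32*8 = -256)
(6*R)*g(4) = (6*(-256))*0 = -1536*0 = 0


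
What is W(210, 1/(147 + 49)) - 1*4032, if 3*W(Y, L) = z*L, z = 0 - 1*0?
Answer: -4032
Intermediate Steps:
z = 0 (z = 0 + 0 = 0)
W(Y, L) = 0 (W(Y, L) = (0*L)/3 = (1/3)*0 = 0)
W(210, 1/(147 + 49)) - 1*4032 = 0 - 1*4032 = 0 - 4032 = -4032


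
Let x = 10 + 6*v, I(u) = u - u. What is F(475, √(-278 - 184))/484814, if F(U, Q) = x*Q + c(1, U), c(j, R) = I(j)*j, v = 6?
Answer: 23*I*√462/242407 ≈ 0.0020394*I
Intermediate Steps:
I(u) = 0
c(j, R) = 0 (c(j, R) = 0*j = 0)
x = 46 (x = 10 + 6*6 = 10 + 36 = 46)
F(U, Q) = 46*Q (F(U, Q) = 46*Q + 0 = 46*Q)
F(475, √(-278 - 184))/484814 = (46*√(-278 - 184))/484814 = (46*√(-462))*(1/484814) = (46*(I*√462))*(1/484814) = (46*I*√462)*(1/484814) = 23*I*√462/242407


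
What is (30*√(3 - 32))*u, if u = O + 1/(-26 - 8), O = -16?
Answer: -8175*I*√29/17 ≈ -2589.6*I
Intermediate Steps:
u = -545/34 (u = -16 + 1/(-26 - 8) = -16 + 1/(-34) = -16 - 1/34 = -545/34 ≈ -16.029)
(30*√(3 - 32))*u = (30*√(3 - 32))*(-545/34) = (30*√(-29))*(-545/34) = (30*(I*√29))*(-545/34) = (30*I*√29)*(-545/34) = -8175*I*√29/17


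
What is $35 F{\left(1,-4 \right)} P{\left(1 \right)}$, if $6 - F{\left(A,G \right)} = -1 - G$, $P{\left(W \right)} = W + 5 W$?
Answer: $630$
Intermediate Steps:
$P{\left(W \right)} = 6 W$
$F{\left(A,G \right)} = 7 + G$ ($F{\left(A,G \right)} = 6 - \left(-1 - G\right) = 6 + \left(1 + G\right) = 7 + G$)
$35 F{\left(1,-4 \right)} P{\left(1 \right)} = 35 \left(7 - 4\right) 6 \cdot 1 = 35 \cdot 3 \cdot 6 = 105 \cdot 6 = 630$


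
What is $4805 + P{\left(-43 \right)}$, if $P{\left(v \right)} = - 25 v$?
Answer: $5880$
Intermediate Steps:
$4805 + P{\left(-43 \right)} = 4805 - -1075 = 4805 + 1075 = 5880$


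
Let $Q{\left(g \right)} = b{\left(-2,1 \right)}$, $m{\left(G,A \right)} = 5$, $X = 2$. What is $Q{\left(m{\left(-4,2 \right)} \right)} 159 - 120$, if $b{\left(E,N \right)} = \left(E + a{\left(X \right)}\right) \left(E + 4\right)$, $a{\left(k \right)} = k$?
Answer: $-120$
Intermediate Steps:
$b{\left(E,N \right)} = \left(2 + E\right) \left(4 + E\right)$ ($b{\left(E,N \right)} = \left(E + 2\right) \left(E + 4\right) = \left(2 + E\right) \left(4 + E\right)$)
$Q{\left(g \right)} = 0$ ($Q{\left(g \right)} = 8 + \left(-2\right)^{2} + 6 \left(-2\right) = 8 + 4 - 12 = 0$)
$Q{\left(m{\left(-4,2 \right)} \right)} 159 - 120 = 0 \cdot 159 - 120 = 0 - 120 = -120$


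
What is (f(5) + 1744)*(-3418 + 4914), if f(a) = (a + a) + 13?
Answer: 2643432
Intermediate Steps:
f(a) = 13 + 2*a (f(a) = 2*a + 13 = 13 + 2*a)
(f(5) + 1744)*(-3418 + 4914) = ((13 + 2*5) + 1744)*(-3418 + 4914) = ((13 + 10) + 1744)*1496 = (23 + 1744)*1496 = 1767*1496 = 2643432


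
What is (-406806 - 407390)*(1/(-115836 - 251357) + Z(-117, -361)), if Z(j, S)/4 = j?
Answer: 139916590429700/367193 ≈ 3.8104e+8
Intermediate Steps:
Z(j, S) = 4*j
(-406806 - 407390)*(1/(-115836 - 251357) + Z(-117, -361)) = (-406806 - 407390)*(1/(-115836 - 251357) + 4*(-117)) = -814196*(1/(-367193) - 468) = -814196*(-1/367193 - 468) = -814196*(-171846325/367193) = 139916590429700/367193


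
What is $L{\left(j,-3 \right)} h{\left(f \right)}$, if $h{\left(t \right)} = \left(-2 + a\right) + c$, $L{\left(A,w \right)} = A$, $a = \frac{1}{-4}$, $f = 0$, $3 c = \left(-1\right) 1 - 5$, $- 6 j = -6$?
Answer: $- \frac{17}{4} \approx -4.25$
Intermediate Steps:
$j = 1$ ($j = \left(- \frac{1}{6}\right) \left(-6\right) = 1$)
$c = -2$ ($c = \frac{\left(-1\right) 1 - 5}{3} = \frac{-1 - 5}{3} = \frac{1}{3} \left(-6\right) = -2$)
$a = - \frac{1}{4} \approx -0.25$
$h{\left(t \right)} = - \frac{17}{4}$ ($h{\left(t \right)} = \left(-2 - \frac{1}{4}\right) - 2 = - \frac{9}{4} - 2 = - \frac{17}{4}$)
$L{\left(j,-3 \right)} h{\left(f \right)} = 1 \left(- \frac{17}{4}\right) = - \frac{17}{4}$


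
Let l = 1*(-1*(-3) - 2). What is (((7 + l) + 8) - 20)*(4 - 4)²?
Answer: 0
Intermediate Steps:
l = 1 (l = 1*(3 - 2) = 1*1 = 1)
(((7 + l) + 8) - 20)*(4 - 4)² = (((7 + 1) + 8) - 20)*(4 - 4)² = ((8 + 8) - 20)*0² = (16 - 20)*0 = -4*0 = 0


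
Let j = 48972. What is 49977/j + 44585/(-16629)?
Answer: -1870469/1126356 ≈ -1.6606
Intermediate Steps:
49977/j + 44585/(-16629) = 49977/48972 + 44585/(-16629) = 49977*(1/48972) + 44585*(-1/16629) = 16659/16324 - 185/69 = -1870469/1126356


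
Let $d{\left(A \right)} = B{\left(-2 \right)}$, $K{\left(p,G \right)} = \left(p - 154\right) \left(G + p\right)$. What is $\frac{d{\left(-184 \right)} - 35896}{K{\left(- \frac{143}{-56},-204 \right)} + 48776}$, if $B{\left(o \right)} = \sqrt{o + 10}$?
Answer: $- \frac{112569856}{248635697} + \frac{6272 \sqrt{2}}{248635697} \approx -0.45271$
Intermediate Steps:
$K{\left(p,G \right)} = \left(-154 + p\right) \left(G + p\right)$
$B{\left(o \right)} = \sqrt{10 + o}$
$d{\left(A \right)} = 2 \sqrt{2}$ ($d{\left(A \right)} = \sqrt{10 - 2} = \sqrt{8} = 2 \sqrt{2}$)
$\frac{d{\left(-184 \right)} - 35896}{K{\left(- \frac{143}{-56},-204 \right)} + 48776} = \frac{2 \sqrt{2} - 35896}{\left(\left(- \frac{143}{-56}\right)^{2} - -31416 - 154 \left(- \frac{143}{-56}\right) - 204 \left(- \frac{143}{-56}\right)\right) + 48776} = \frac{-35896 + 2 \sqrt{2}}{\left(\left(\left(-143\right) \left(- \frac{1}{56}\right)\right)^{2} + 31416 - 154 \left(\left(-143\right) \left(- \frac{1}{56}\right)\right) - 204 \left(\left(-143\right) \left(- \frac{1}{56}\right)\right)\right) + 48776} = \frac{-35896 + 2 \sqrt{2}}{\left(\left(\frac{143}{56}\right)^{2} + 31416 - \frac{1573}{4} - \frac{7293}{14}\right) + 48776} = \frac{-35896 + 2 \sqrt{2}}{\left(\frac{20449}{3136} + 31416 - \frac{1573}{4} - \frac{7293}{14}\right) + 48776} = \frac{-35896 + 2 \sqrt{2}}{\frac{95674161}{3136} + 48776} = \frac{-35896 + 2 \sqrt{2}}{\frac{248635697}{3136}} = \left(-35896 + 2 \sqrt{2}\right) \frac{3136}{248635697} = - \frac{112569856}{248635697} + \frac{6272 \sqrt{2}}{248635697}$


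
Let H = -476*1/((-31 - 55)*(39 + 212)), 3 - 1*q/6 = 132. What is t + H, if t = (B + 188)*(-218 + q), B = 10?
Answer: -2119917650/10793 ≈ -1.9642e+5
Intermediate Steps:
q = -774 (q = 18 - 6*132 = 18 - 792 = -774)
H = 238/10793 (H = -476/(251*(-86)) = -476/(-21586) = -476*(-1/21586) = 238/10793 ≈ 0.022051)
t = -196416 (t = (10 + 188)*(-218 - 774) = 198*(-992) = -196416)
t + H = -196416 + 238/10793 = -2119917650/10793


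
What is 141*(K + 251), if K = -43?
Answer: 29328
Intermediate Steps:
141*(K + 251) = 141*(-43 + 251) = 141*208 = 29328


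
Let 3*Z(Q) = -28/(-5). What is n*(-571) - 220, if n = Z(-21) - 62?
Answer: 511742/15 ≈ 34116.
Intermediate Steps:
Z(Q) = 28/15 (Z(Q) = (-28/(-5))/3 = (-28*(-⅕))/3 = (⅓)*(28/5) = 28/15)
n = -902/15 (n = 28/15 - 62 = -902/15 ≈ -60.133)
n*(-571) - 220 = -902/15*(-571) - 220 = 515042/15 - 220 = 511742/15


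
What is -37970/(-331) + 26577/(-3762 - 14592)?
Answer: 229368131/2025058 ≈ 113.27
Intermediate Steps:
-37970/(-331) + 26577/(-3762 - 14592) = -37970*(-1/331) + 26577/(-18354) = 37970/331 + 26577*(-1/18354) = 37970/331 - 8859/6118 = 229368131/2025058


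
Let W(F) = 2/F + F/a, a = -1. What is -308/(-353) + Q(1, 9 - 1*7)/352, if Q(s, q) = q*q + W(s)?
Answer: 110181/124256 ≈ 0.88673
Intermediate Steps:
W(F) = -F + 2/F (W(F) = 2/F + F/(-1) = 2/F + F*(-1) = 2/F - F = -F + 2/F)
Q(s, q) = q² - s + 2/s (Q(s, q) = q*q + (-s + 2/s) = q² + (-s + 2/s) = q² - s + 2/s)
-308/(-353) + Q(1, 9 - 1*7)/352 = -308/(-353) + ((9 - 1*7)² - 1*1 + 2/1)/352 = -308*(-1/353) + ((9 - 7)² - 1 + 2*1)*(1/352) = 308/353 + (2² - 1 + 2)*(1/352) = 308/353 + (4 - 1 + 2)*(1/352) = 308/353 + 5*(1/352) = 308/353 + 5/352 = 110181/124256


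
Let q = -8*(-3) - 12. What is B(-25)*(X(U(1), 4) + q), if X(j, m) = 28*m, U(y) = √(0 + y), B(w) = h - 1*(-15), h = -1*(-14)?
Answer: 3596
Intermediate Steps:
h = 14
B(w) = 29 (B(w) = 14 - 1*(-15) = 14 + 15 = 29)
U(y) = √y
q = 12 (q = 24 - 12 = 12)
B(-25)*(X(U(1), 4) + q) = 29*(28*4 + 12) = 29*(112 + 12) = 29*124 = 3596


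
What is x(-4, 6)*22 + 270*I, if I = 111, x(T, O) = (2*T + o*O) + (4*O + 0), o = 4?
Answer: 30850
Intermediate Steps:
x(T, O) = 2*T + 8*O (x(T, O) = (2*T + 4*O) + (4*O + 0) = (2*T + 4*O) + 4*O = 2*T + 8*O)
x(-4, 6)*22 + 270*I = (2*(-4) + 8*6)*22 + 270*111 = (-8 + 48)*22 + 29970 = 40*22 + 29970 = 880 + 29970 = 30850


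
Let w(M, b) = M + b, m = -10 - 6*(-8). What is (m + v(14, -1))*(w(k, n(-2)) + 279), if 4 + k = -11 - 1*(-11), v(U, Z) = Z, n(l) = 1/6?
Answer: 61087/6 ≈ 10181.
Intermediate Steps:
n(l) = ⅙
k = -4 (k = -4 + (-11 - 1*(-11)) = -4 + (-11 + 11) = -4 + 0 = -4)
m = 38 (m = -10 + 48 = 38)
(m + v(14, -1))*(w(k, n(-2)) + 279) = (38 - 1)*((-4 + ⅙) + 279) = 37*(-23/6 + 279) = 37*(1651/6) = 61087/6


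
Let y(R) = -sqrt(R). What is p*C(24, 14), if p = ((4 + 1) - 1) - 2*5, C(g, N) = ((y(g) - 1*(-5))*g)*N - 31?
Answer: -9894 + 4032*sqrt(6) ≈ -17.657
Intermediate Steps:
C(g, N) = -31 + N*g*(5 - sqrt(g)) (C(g, N) = ((-sqrt(g) - 1*(-5))*g)*N - 31 = ((-sqrt(g) + 5)*g)*N - 31 = ((5 - sqrt(g))*g)*N - 31 = (g*(5 - sqrt(g)))*N - 31 = N*g*(5 - sqrt(g)) - 31 = -31 + N*g*(5 - sqrt(g)))
p = -6 (p = (5 - 1) - 10 = 4 - 10 = -6)
p*C(24, 14) = -6*(-31 - 1*14*24**(3/2) + 5*14*24) = -6*(-31 - 1*14*48*sqrt(6) + 1680) = -6*(-31 - 672*sqrt(6) + 1680) = -6*(1649 - 672*sqrt(6)) = -9894 + 4032*sqrt(6)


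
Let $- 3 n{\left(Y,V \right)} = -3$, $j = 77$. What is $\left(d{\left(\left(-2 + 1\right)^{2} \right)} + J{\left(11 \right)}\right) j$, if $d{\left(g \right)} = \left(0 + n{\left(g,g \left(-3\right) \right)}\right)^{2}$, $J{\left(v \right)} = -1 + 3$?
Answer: $231$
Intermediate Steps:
$J{\left(v \right)} = 2$
$n{\left(Y,V \right)} = 1$ ($n{\left(Y,V \right)} = \left(- \frac{1}{3}\right) \left(-3\right) = 1$)
$d{\left(g \right)} = 1$ ($d{\left(g \right)} = \left(0 + 1\right)^{2} = 1^{2} = 1$)
$\left(d{\left(\left(-2 + 1\right)^{2} \right)} + J{\left(11 \right)}\right) j = \left(1 + 2\right) 77 = 3 \cdot 77 = 231$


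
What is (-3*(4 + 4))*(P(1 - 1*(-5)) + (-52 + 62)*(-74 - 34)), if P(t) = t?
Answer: 25776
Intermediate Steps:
(-3*(4 + 4))*(P(1 - 1*(-5)) + (-52 + 62)*(-74 - 34)) = (-3*(4 + 4))*((1 - 1*(-5)) + (-52 + 62)*(-74 - 34)) = (-3*8)*((1 + 5) + 10*(-108)) = -24*(6 - 1080) = -24*(-1074) = 25776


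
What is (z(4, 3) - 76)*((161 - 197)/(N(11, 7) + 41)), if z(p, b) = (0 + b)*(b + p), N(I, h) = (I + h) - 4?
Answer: 36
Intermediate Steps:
N(I, h) = -4 + I + h
z(p, b) = b*(b + p)
(z(4, 3) - 76)*((161 - 197)/(N(11, 7) + 41)) = (3*(3 + 4) - 76)*((161 - 197)/((-4 + 11 + 7) + 41)) = (3*7 - 76)*(-36/(14 + 41)) = (21 - 76)*(-36/55) = -(-1980)/55 = -55*(-36/55) = 36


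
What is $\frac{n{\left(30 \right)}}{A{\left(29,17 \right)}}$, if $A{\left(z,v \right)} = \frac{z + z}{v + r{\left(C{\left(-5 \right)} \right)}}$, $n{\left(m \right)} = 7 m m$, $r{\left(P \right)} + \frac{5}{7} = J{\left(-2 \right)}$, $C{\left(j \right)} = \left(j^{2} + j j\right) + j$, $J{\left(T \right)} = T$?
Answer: $\frac{45000}{29} \approx 1551.7$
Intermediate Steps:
$C{\left(j \right)} = j + 2 j^{2}$ ($C{\left(j \right)} = \left(j^{2} + j^{2}\right) + j = 2 j^{2} + j = j + 2 j^{2}$)
$r{\left(P \right)} = - \frac{19}{7}$ ($r{\left(P \right)} = - \frac{5}{7} - 2 = - \frac{19}{7}$)
$n{\left(m \right)} = 7 m^{2}$
$A{\left(z,v \right)} = \frac{2 z}{- \frac{19}{7} + v}$ ($A{\left(z,v \right)} = \frac{z + z}{v - \frac{19}{7}} = \frac{2 z}{- \frac{19}{7} + v}$)
$\frac{n{\left(30 \right)}}{A{\left(29,17 \right)}} = \frac{7 \cdot 30^{2}}{14 \cdot 29 \frac{1}{-19 + 7 \cdot 17}} = \frac{7 \cdot 900}{14 \cdot 29 \frac{1}{-19 + 119}} = \frac{6300}{14 \cdot 29 \cdot \frac{1}{100}} = \frac{6300}{\frac{203}{50}} = 6300 \cdot \frac{50}{203} = \frac{45000}{29}$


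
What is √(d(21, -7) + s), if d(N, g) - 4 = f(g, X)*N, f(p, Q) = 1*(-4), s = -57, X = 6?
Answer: I*√137 ≈ 11.705*I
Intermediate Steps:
f(p, Q) = -4
d(N, g) = 4 - 4*N
√(d(21, -7) + s) = √((4 - 4*21) - 57) = √((4 - 84) - 57) = √(-80 - 57) = √(-137) = I*√137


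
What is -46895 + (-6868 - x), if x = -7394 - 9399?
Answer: -36970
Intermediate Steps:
x = -16793
-46895 + (-6868 - x) = -46895 + (-6868 - 1*(-16793)) = -46895 + (-6868 + 16793) = -46895 + 9925 = -36970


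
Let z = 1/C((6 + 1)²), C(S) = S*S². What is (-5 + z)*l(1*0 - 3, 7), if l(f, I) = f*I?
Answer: 1764732/16807 ≈ 105.00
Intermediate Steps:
C(S) = S³
z = 1/117649 (z = 1/(((6 + 1)²)³) = 1/((7²)³) = 1/(49³) = 1/117649 ≈ 8.4999e-6)
l(f, I) = I*f
(-5 + z)*l(1*0 - 3, 7) = (-5 + 1/117649)*(7*(1*0 - 3)) = -588244*(0 - 3)/16807 = -588244*(-3)/16807 = -588244/117649*(-21) = 1764732/16807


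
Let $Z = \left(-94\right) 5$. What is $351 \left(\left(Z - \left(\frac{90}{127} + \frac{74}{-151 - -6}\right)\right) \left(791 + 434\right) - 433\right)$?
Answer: $- \frac{745164831879}{3683} \approx -2.0233 \cdot 10^{8}$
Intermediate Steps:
$Z = -470$
$351 \left(\left(Z - \left(\frac{90}{127} + \frac{74}{-151 - -6}\right)\right) \left(791 + 434\right) - 433\right) = 351 \left(\left(-470 - \left(\frac{90}{127} + \frac{74}{-151 - -6}\right)\right) \left(791 + 434\right) - 433\right) = 351 \left(\left(-470 - \left(\frac{90}{127} + \frac{74}{-151 + 6}\right)\right) 1225 - 433\right) = 351 \left(\left(-470 - \left(\frac{90}{127} + \frac{74}{-145}\right)\right) 1225 - 433\right) = 351 \left(\left(-470 - \frac{3652}{18415}\right) 1225 - 433\right) = 351 \left(\left(- \frac{8658702}{18415}\right) 1225 - 433\right) = 351 \left(- \frac{2121381990}{3683} - 433\right) = 351 \left(- \frac{2122976729}{3683}\right) = - \frac{745164831879}{3683}$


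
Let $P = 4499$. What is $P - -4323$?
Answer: $8822$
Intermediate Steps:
$P - -4323 = 4499 - -4323 = 4499 + 4323 = 8822$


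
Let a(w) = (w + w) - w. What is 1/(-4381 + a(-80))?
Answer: -1/4461 ≈ -0.00022416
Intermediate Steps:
a(w) = w (a(w) = 2*w - w = w)
1/(-4381 + a(-80)) = 1/(-4381 - 80) = 1/(-4461) = -1/4461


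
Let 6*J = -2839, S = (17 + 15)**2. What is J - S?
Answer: -8983/6 ≈ -1497.2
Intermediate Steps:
S = 1024 (S = 32**2 = 1024)
J = -2839/6 (J = (1/6)*(-2839) = -2839/6 ≈ -473.17)
J - S = -2839/6 - 1*1024 = -2839/6 - 1024 = -8983/6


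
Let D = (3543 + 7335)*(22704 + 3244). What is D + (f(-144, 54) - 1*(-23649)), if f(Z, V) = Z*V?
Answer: 282278217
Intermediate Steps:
f(Z, V) = V*Z
D = 282262344 (D = 10878*25948 = 282262344)
D + (f(-144, 54) - 1*(-23649)) = 282262344 + (54*(-144) - 1*(-23649)) = 282262344 + (-7776 + 23649) = 282262344 + 15873 = 282278217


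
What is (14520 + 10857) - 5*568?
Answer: 22537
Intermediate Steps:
(14520 + 10857) - 5*568 = 25377 - 2840 = 22537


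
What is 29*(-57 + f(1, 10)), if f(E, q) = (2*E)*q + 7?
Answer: -870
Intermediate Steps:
f(E, q) = 7 + 2*E*q (f(E, q) = 2*E*q + 7 = 7 + 2*E*q)
29*(-57 + f(1, 10)) = 29*(-57 + (7 + 2*1*10)) = 29*(-57 + (7 + 20)) = 29*(-57 + 27) = 29*(-30) = -870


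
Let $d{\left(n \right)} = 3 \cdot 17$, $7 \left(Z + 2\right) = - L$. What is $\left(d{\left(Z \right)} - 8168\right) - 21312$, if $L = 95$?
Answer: $-29429$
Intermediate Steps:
$Z = - \frac{109}{7}$ ($Z = -2 + \frac{\left(-1\right) 95}{7} = -2 + \frac{1}{7} \left(-95\right) = -2 - \frac{95}{7} = - \frac{109}{7} \approx -15.571$)
$d{\left(n \right)} = 51$
$\left(d{\left(Z \right)} - 8168\right) - 21312 = \left(51 - 8168\right) - 21312 = -8117 - 21312 = -29429$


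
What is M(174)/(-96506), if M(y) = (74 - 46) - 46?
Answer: 9/48253 ≈ 0.00018652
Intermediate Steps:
M(y) = -18 (M(y) = 28 - 46 = -18)
M(174)/(-96506) = -18/(-96506) = -18*(-1/96506) = 9/48253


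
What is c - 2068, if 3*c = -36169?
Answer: -42373/3 ≈ -14124.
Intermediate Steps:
c = -36169/3 (c = (1/3)*(-36169) = -36169/3 ≈ -12056.)
c - 2068 = -36169/3 - 2068 = -42373/3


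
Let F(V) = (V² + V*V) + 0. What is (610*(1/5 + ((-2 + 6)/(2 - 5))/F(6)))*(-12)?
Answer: -11956/9 ≈ -1328.4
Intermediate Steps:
F(V) = 2*V² (F(V) = (V² + V²) + 0 = 2*V² + 0 = 2*V²)
(610*(1/5 + ((-2 + 6)/(2 - 5))/F(6)))*(-12) = (610*(1/5 + ((-2 + 6)/(2 - 5))/((2*6²))))*(-12) = (610*(1*(⅕) + (4/(-3))/((2*36))))*(-12) = (610*(⅕ + (4*(-⅓))/72))*(-12) = (610*(⅕ - 4/3*1/72))*(-12) = (610*(⅕ - 1/54))*(-12) = (610*(49/270))*(-12) = (2989/27)*(-12) = -11956/9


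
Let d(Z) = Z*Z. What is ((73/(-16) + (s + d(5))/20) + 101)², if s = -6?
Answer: 60699681/6400 ≈ 9484.3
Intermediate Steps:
d(Z) = Z²
((73/(-16) + (s + d(5))/20) + 101)² = ((73/(-16) + (-6 + 5²)/20) + 101)² = ((73*(-1/16) + (-6 + 25)*(1/20)) + 101)² = ((-73/16 + 19*(1/20)) + 101)² = ((-73/16 + 19/20) + 101)² = (-289/80 + 101)² = (7791/80)² = 60699681/6400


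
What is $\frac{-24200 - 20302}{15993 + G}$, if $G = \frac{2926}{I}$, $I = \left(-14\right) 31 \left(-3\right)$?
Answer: $- \frac{2069343}{743779} \approx -2.7822$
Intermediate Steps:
$I = 1302$ ($I = \left(-434\right) \left(-3\right) = 1302$)
$G = \frac{209}{93}$ ($G = \frac{2926}{1302} = 2926 \cdot \frac{1}{1302} = \frac{209}{93} \approx 2.2473$)
$\frac{-24200 - 20302}{15993 + G} = \frac{-24200 - 20302}{15993 + \frac{209}{93}} = - \frac{44502}{\frac{1487558}{93}} = \left(-44502\right) \frac{93}{1487558} = - \frac{2069343}{743779}$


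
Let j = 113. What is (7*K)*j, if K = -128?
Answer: -101248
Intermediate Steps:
(7*K)*j = (7*(-128))*113 = -896*113 = -101248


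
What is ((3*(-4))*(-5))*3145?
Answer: 188700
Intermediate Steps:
((3*(-4))*(-5))*3145 = -12*(-5)*3145 = 60*3145 = 188700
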